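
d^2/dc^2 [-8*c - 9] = 0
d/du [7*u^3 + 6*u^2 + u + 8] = 21*u^2 + 12*u + 1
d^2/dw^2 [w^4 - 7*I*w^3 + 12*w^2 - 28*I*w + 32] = 12*w^2 - 42*I*w + 24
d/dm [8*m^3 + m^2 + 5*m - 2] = 24*m^2 + 2*m + 5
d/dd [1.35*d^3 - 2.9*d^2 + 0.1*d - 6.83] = 4.05*d^2 - 5.8*d + 0.1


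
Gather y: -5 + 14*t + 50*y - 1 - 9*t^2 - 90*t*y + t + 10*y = -9*t^2 + 15*t + y*(60 - 90*t) - 6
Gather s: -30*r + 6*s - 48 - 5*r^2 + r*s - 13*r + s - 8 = -5*r^2 - 43*r + s*(r + 7) - 56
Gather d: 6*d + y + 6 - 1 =6*d + y + 5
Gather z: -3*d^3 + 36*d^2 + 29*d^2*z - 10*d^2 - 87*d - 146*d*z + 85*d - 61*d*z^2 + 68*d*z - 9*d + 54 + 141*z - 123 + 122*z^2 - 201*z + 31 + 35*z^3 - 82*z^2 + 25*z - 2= -3*d^3 + 26*d^2 - 11*d + 35*z^3 + z^2*(40 - 61*d) + z*(29*d^2 - 78*d - 35) - 40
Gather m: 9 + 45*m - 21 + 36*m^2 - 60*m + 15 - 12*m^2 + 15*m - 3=24*m^2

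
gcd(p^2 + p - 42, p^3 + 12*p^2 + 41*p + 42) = p + 7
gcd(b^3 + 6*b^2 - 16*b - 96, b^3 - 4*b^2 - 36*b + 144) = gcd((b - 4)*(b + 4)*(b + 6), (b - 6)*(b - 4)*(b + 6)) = b^2 + 2*b - 24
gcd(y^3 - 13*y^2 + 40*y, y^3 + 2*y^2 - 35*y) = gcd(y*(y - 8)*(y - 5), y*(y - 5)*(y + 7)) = y^2 - 5*y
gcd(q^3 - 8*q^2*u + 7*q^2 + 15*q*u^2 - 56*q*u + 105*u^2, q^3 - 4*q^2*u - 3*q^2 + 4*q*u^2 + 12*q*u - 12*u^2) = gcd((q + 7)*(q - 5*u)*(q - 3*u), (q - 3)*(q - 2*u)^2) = 1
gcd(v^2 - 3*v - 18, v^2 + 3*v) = v + 3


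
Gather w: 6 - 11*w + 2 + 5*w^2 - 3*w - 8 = 5*w^2 - 14*w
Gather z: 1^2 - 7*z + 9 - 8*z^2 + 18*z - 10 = -8*z^2 + 11*z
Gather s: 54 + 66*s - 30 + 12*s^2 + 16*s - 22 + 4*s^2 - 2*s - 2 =16*s^2 + 80*s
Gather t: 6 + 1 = 7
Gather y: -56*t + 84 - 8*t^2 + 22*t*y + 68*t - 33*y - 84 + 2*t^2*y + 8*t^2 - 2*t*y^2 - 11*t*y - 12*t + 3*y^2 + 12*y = y^2*(3 - 2*t) + y*(2*t^2 + 11*t - 21)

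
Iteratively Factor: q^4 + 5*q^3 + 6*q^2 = (q + 2)*(q^3 + 3*q^2) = (q + 2)*(q + 3)*(q^2) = q*(q + 2)*(q + 3)*(q)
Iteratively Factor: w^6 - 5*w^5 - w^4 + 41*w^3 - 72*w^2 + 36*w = (w - 2)*(w^5 - 3*w^4 - 7*w^3 + 27*w^2 - 18*w) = (w - 3)*(w - 2)*(w^4 - 7*w^2 + 6*w) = (w - 3)*(w - 2)*(w + 3)*(w^3 - 3*w^2 + 2*w) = w*(w - 3)*(w - 2)*(w + 3)*(w^2 - 3*w + 2) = w*(w - 3)*(w - 2)^2*(w + 3)*(w - 1)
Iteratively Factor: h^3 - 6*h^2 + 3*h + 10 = (h + 1)*(h^2 - 7*h + 10) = (h - 2)*(h + 1)*(h - 5)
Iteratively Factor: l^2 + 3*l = (l + 3)*(l)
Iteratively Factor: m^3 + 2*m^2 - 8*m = (m + 4)*(m^2 - 2*m) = m*(m + 4)*(m - 2)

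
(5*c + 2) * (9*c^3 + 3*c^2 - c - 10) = 45*c^4 + 33*c^3 + c^2 - 52*c - 20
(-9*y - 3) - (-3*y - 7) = 4 - 6*y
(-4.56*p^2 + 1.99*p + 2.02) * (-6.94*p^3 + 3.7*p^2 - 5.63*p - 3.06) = 31.6464*p^5 - 30.6826*p^4 + 19.017*p^3 + 10.2239*p^2 - 17.462*p - 6.1812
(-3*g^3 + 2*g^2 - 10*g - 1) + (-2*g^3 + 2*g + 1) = -5*g^3 + 2*g^2 - 8*g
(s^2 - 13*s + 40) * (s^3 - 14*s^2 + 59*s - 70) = s^5 - 27*s^4 + 281*s^3 - 1397*s^2 + 3270*s - 2800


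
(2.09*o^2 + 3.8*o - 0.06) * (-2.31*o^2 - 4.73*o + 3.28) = -4.8279*o^4 - 18.6637*o^3 - 10.9802*o^2 + 12.7478*o - 0.1968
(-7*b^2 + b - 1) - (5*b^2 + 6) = -12*b^2 + b - 7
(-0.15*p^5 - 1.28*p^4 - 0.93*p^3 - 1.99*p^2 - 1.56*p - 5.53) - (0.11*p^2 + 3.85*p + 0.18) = -0.15*p^5 - 1.28*p^4 - 0.93*p^3 - 2.1*p^2 - 5.41*p - 5.71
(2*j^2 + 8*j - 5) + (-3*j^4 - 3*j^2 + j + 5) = -3*j^4 - j^2 + 9*j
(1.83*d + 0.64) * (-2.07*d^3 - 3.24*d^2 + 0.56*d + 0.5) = -3.7881*d^4 - 7.254*d^3 - 1.0488*d^2 + 1.2734*d + 0.32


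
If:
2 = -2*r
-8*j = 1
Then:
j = -1/8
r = -1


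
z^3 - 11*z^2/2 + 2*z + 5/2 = (z - 5)*(z - 1)*(z + 1/2)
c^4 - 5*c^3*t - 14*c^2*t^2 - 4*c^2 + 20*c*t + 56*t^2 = (c - 2)*(c + 2)*(c - 7*t)*(c + 2*t)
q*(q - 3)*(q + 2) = q^3 - q^2 - 6*q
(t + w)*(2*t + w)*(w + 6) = 2*t^2*w + 12*t^2 + 3*t*w^2 + 18*t*w + w^3 + 6*w^2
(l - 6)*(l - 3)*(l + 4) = l^3 - 5*l^2 - 18*l + 72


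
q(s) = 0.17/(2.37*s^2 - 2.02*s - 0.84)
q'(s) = 0.17*(2.02 - 4.74*s)/(2.37*s^2 - 2.02*s - 0.84)^2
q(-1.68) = 0.02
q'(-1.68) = 0.02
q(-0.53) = 0.19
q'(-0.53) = 0.96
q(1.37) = 0.20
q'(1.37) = -1.08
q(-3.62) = 0.00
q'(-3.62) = 0.00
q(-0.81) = 0.07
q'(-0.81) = 0.18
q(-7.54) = 0.00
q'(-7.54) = 0.00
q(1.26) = 0.45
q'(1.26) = -4.72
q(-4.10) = 0.00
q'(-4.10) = 0.00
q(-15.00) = 0.00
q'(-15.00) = 0.00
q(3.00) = 0.01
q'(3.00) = -0.01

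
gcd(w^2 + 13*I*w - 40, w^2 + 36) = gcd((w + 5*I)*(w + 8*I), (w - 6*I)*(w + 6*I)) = 1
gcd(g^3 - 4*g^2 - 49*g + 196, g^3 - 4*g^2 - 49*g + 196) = g^3 - 4*g^2 - 49*g + 196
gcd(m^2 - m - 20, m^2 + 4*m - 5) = 1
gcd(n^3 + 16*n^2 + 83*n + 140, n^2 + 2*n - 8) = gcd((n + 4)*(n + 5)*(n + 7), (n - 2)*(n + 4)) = n + 4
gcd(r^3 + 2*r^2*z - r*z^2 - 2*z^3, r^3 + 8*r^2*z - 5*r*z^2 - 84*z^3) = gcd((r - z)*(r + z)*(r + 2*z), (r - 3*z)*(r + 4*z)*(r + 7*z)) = 1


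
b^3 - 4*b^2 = b^2*(b - 4)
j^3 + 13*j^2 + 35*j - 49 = (j - 1)*(j + 7)^2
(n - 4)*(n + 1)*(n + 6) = n^3 + 3*n^2 - 22*n - 24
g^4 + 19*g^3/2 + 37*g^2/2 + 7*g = g*(g + 1/2)*(g + 2)*(g + 7)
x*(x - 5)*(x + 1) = x^3 - 4*x^2 - 5*x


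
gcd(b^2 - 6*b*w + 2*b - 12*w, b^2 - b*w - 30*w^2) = -b + 6*w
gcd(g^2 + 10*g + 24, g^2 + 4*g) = g + 4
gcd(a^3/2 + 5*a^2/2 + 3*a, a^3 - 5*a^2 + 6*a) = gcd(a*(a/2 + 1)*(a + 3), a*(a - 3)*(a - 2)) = a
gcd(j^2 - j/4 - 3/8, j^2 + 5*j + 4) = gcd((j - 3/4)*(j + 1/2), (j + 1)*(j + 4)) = 1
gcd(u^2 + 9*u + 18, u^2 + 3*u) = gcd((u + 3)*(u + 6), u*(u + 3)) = u + 3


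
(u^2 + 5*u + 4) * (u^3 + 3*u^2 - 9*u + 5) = u^5 + 8*u^4 + 10*u^3 - 28*u^2 - 11*u + 20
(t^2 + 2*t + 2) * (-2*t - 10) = -2*t^3 - 14*t^2 - 24*t - 20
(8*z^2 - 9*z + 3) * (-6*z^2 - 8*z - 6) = -48*z^4 - 10*z^3 + 6*z^2 + 30*z - 18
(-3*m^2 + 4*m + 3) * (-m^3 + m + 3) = 3*m^5 - 4*m^4 - 6*m^3 - 5*m^2 + 15*m + 9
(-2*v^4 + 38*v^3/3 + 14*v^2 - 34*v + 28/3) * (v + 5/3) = -2*v^5 + 28*v^4/3 + 316*v^3/9 - 32*v^2/3 - 142*v/3 + 140/9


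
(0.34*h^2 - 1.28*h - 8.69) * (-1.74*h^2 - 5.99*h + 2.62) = -0.5916*h^4 + 0.190599999999999*h^3 + 23.6786*h^2 + 48.6995*h - 22.7678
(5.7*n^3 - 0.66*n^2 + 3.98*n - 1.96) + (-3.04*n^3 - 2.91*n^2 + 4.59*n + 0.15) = 2.66*n^3 - 3.57*n^2 + 8.57*n - 1.81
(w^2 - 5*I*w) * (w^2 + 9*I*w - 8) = w^4 + 4*I*w^3 + 37*w^2 + 40*I*w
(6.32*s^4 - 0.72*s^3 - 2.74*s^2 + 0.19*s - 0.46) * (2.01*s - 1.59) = 12.7032*s^5 - 11.496*s^4 - 4.3626*s^3 + 4.7385*s^2 - 1.2267*s + 0.7314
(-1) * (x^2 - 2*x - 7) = -x^2 + 2*x + 7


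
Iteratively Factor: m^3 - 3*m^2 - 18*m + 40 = (m + 4)*(m^2 - 7*m + 10) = (m - 2)*(m + 4)*(m - 5)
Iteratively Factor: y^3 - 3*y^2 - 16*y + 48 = (y + 4)*(y^2 - 7*y + 12) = (y - 3)*(y + 4)*(y - 4)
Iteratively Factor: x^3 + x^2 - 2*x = (x - 1)*(x^2 + 2*x) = x*(x - 1)*(x + 2)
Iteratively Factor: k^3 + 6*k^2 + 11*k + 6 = (k + 3)*(k^2 + 3*k + 2) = (k + 2)*(k + 3)*(k + 1)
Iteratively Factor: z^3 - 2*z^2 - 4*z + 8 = (z + 2)*(z^2 - 4*z + 4) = (z - 2)*(z + 2)*(z - 2)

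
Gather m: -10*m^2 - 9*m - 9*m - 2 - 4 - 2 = -10*m^2 - 18*m - 8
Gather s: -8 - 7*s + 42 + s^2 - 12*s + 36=s^2 - 19*s + 70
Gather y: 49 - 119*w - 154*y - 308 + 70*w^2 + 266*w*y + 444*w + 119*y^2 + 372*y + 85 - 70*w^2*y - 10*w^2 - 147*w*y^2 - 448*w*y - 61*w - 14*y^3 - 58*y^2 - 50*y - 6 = 60*w^2 + 264*w - 14*y^3 + y^2*(61 - 147*w) + y*(-70*w^2 - 182*w + 168) - 180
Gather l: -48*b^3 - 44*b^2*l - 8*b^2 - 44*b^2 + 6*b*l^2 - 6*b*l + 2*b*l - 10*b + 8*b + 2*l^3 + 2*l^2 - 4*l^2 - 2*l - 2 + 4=-48*b^3 - 52*b^2 - 2*b + 2*l^3 + l^2*(6*b - 2) + l*(-44*b^2 - 4*b - 2) + 2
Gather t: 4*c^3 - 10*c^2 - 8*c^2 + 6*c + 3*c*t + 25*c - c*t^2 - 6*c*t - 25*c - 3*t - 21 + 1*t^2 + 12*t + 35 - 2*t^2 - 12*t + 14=4*c^3 - 18*c^2 + 6*c + t^2*(-c - 1) + t*(-3*c - 3) + 28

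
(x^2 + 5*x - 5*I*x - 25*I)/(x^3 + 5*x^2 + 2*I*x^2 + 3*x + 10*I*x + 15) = (x - 5*I)/(x^2 + 2*I*x + 3)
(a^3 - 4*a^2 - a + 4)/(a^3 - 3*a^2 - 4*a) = (a - 1)/a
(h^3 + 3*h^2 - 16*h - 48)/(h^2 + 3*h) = h - 16/h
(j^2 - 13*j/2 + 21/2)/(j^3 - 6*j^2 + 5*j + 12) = (j - 7/2)/(j^2 - 3*j - 4)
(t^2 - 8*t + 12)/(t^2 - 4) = (t - 6)/(t + 2)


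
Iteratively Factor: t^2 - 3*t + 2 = (t - 1)*(t - 2)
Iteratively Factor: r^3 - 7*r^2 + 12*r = (r)*(r^2 - 7*r + 12) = r*(r - 3)*(r - 4)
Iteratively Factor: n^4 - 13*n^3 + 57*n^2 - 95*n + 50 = (n - 5)*(n^3 - 8*n^2 + 17*n - 10) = (n - 5)*(n - 1)*(n^2 - 7*n + 10) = (n - 5)*(n - 2)*(n - 1)*(n - 5)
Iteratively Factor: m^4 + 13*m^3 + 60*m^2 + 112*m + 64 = (m + 4)*(m^3 + 9*m^2 + 24*m + 16) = (m + 4)^2*(m^2 + 5*m + 4) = (m + 4)^3*(m + 1)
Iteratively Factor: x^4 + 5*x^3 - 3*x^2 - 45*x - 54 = (x + 3)*(x^3 + 2*x^2 - 9*x - 18) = (x + 3)^2*(x^2 - x - 6) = (x - 3)*(x + 3)^2*(x + 2)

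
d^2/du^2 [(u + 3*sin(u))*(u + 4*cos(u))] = -3*u*sin(u) - 4*u*cos(u) - 8*sin(u) - 24*sin(2*u) + 6*cos(u) + 2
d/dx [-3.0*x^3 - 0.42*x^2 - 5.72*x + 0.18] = -9.0*x^2 - 0.84*x - 5.72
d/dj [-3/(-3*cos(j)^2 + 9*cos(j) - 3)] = (2*cos(j) - 3)*sin(j)/(cos(j)^2 - 3*cos(j) + 1)^2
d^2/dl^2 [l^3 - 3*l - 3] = 6*l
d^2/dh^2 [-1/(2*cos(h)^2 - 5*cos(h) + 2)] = (-16*sin(h)^4 + 17*sin(h)^2 - 95*cos(h)/2 + 15*cos(3*h)/2 + 41)/(2*sin(h)^2 + 5*cos(h) - 4)^3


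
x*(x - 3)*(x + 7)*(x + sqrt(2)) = x^4 + sqrt(2)*x^3 + 4*x^3 - 21*x^2 + 4*sqrt(2)*x^2 - 21*sqrt(2)*x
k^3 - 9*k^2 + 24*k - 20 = (k - 5)*(k - 2)^2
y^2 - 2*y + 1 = (y - 1)^2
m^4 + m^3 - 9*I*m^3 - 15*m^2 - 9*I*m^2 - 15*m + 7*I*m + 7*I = (m + 1)*(m - 7*I)*(m - I)^2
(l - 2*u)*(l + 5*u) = l^2 + 3*l*u - 10*u^2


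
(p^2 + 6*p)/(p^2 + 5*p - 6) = p/(p - 1)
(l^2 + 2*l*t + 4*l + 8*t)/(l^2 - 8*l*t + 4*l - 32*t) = (-l - 2*t)/(-l + 8*t)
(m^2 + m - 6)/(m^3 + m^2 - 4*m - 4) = (m + 3)/(m^2 + 3*m + 2)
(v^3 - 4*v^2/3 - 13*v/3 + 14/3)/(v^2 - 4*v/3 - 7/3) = (v^2 + v - 2)/(v + 1)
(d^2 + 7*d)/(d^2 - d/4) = 4*(d + 7)/(4*d - 1)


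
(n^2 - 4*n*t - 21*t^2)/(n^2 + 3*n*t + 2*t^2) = (n^2 - 4*n*t - 21*t^2)/(n^2 + 3*n*t + 2*t^2)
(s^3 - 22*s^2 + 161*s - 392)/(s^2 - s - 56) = (s^2 - 14*s + 49)/(s + 7)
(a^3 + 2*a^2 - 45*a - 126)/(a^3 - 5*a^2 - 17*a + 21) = (a + 6)/(a - 1)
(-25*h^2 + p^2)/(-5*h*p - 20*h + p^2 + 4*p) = (5*h + p)/(p + 4)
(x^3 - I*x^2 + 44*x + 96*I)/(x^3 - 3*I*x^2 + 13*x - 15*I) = (x^2 - 4*I*x + 32)/(x^2 - 6*I*x - 5)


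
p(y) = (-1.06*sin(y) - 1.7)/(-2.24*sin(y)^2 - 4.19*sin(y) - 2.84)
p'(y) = (4.48*sin(y)*cos(y) + 4.19*cos(y))*(-1.06*sin(y) - 1.7)/(-2.24*sin(y)^2 - 4.19*sin(y) - 2.84)^2 - 1.06*cos(y)/(-2.24*sin(y)^2 - 4.19*sin(y) - 2.84) = (-7.616*sin(y) + 1.1872*cos(2*y) - 5.2998)*cos(y)/(2.24*sin(y)^2 + 4.19*sin(y) + 2.84)^2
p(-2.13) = 0.89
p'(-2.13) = -0.42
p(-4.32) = 0.31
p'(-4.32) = 0.07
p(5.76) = 0.90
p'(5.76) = -0.46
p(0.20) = 0.51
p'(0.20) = -0.40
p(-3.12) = 0.61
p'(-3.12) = 0.52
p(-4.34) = 0.31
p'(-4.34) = 0.06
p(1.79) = 0.30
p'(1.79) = 0.04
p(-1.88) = 0.78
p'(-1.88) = -0.39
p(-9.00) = 0.85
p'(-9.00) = 0.56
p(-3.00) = 0.68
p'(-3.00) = 0.58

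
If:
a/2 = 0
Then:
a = 0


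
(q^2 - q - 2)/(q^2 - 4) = (q + 1)/(q + 2)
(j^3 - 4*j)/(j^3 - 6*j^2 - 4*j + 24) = j/(j - 6)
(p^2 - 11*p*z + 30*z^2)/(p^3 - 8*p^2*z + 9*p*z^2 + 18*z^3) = (-p + 5*z)/(-p^2 + 2*p*z + 3*z^2)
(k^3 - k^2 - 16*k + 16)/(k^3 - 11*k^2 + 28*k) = (k^2 + 3*k - 4)/(k*(k - 7))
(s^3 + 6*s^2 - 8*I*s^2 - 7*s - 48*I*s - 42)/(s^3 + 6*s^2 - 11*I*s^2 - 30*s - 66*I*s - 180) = (s^2 - 8*I*s - 7)/(s^2 - 11*I*s - 30)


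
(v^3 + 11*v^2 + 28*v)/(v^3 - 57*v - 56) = v*(v + 4)/(v^2 - 7*v - 8)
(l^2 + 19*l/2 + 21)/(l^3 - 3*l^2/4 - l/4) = 2*(2*l^2 + 19*l + 42)/(l*(4*l^2 - 3*l - 1))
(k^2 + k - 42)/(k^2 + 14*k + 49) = (k - 6)/(k + 7)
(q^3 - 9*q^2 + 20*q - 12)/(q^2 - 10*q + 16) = (q^2 - 7*q + 6)/(q - 8)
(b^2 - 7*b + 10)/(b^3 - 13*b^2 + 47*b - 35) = (b - 2)/(b^2 - 8*b + 7)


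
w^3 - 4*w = w*(w - 2)*(w + 2)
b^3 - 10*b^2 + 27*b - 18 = (b - 6)*(b - 3)*(b - 1)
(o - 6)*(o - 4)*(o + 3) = o^3 - 7*o^2 - 6*o + 72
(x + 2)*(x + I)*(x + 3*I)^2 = x^4 + 2*x^3 + 7*I*x^3 - 15*x^2 + 14*I*x^2 - 30*x - 9*I*x - 18*I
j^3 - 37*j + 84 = (j - 4)*(j - 3)*(j + 7)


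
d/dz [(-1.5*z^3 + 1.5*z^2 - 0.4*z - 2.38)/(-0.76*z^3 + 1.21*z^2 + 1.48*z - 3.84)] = (-4.44089209850063e-16*z^5 - 0.675*z^4 - 5.048*z^3 + 14.5576*z^2 - 5.7604*z + 5.0584)/(0.5776*z^6 - 1.8392*z^5 - 0.7855*z^4 + 9.4184*z^3 - 7.1024*z^2 - 11.3664*z + 14.7456)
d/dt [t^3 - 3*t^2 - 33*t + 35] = 3*t^2 - 6*t - 33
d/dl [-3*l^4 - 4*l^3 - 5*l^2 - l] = -12*l^3 - 12*l^2 - 10*l - 1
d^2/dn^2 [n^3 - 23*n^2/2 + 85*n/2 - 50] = 6*n - 23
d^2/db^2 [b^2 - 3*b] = 2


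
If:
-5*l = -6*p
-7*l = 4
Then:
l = -4/7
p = -10/21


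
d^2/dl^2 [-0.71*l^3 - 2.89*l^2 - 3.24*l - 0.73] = -4.26*l - 5.78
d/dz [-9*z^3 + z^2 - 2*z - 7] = -27*z^2 + 2*z - 2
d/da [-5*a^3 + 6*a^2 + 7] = 3*a*(4 - 5*a)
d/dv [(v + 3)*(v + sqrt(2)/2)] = 2*v + sqrt(2)/2 + 3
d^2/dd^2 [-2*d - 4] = 0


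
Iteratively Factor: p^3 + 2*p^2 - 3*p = (p)*(p^2 + 2*p - 3) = p*(p + 3)*(p - 1)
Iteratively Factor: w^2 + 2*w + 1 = (w + 1)*(w + 1)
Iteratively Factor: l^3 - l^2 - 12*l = (l)*(l^2 - l - 12) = l*(l + 3)*(l - 4)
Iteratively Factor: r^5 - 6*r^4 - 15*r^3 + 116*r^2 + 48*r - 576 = (r + 3)*(r^4 - 9*r^3 + 12*r^2 + 80*r - 192) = (r - 4)*(r + 3)*(r^3 - 5*r^2 - 8*r + 48) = (r - 4)^2*(r + 3)*(r^2 - r - 12) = (r - 4)^2*(r + 3)^2*(r - 4)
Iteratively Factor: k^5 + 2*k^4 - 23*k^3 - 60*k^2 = (k - 5)*(k^4 + 7*k^3 + 12*k^2) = k*(k - 5)*(k^3 + 7*k^2 + 12*k) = k*(k - 5)*(k + 4)*(k^2 + 3*k) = k^2*(k - 5)*(k + 4)*(k + 3)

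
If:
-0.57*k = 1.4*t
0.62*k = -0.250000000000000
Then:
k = -0.40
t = 0.16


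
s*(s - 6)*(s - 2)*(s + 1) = s^4 - 7*s^3 + 4*s^2 + 12*s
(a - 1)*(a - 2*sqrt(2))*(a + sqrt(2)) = a^3 - sqrt(2)*a^2 - a^2 - 4*a + sqrt(2)*a + 4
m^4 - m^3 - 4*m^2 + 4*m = m*(m - 2)*(m - 1)*(m + 2)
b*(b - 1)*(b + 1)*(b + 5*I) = b^4 + 5*I*b^3 - b^2 - 5*I*b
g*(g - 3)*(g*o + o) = g^3*o - 2*g^2*o - 3*g*o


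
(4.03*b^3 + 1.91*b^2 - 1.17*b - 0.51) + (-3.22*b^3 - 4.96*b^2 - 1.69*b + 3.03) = 0.81*b^3 - 3.05*b^2 - 2.86*b + 2.52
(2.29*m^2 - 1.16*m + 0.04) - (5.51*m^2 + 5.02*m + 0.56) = -3.22*m^2 - 6.18*m - 0.52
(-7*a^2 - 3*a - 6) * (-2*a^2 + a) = 14*a^4 - a^3 + 9*a^2 - 6*a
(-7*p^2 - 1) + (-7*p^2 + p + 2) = -14*p^2 + p + 1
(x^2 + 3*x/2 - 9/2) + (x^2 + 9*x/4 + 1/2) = 2*x^2 + 15*x/4 - 4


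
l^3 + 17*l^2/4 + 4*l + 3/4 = (l + 1/4)*(l + 1)*(l + 3)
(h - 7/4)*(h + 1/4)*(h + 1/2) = h^3 - h^2 - 19*h/16 - 7/32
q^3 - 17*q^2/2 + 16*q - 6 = (q - 6)*(q - 2)*(q - 1/2)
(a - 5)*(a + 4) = a^2 - a - 20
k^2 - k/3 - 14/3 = (k - 7/3)*(k + 2)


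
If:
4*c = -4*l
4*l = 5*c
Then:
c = 0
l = 0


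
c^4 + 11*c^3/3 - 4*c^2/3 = c^2*(c - 1/3)*(c + 4)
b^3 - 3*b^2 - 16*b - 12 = (b - 6)*(b + 1)*(b + 2)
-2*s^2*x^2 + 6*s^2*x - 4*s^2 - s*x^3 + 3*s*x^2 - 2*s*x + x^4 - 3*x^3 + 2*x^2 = (-2*s + x)*(s + x)*(x - 2)*(x - 1)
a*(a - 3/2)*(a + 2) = a^3 + a^2/2 - 3*a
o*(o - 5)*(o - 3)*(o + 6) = o^4 - 2*o^3 - 33*o^2 + 90*o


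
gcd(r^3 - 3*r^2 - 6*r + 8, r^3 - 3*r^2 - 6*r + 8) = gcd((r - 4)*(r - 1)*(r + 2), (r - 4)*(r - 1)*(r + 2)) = r^3 - 3*r^2 - 6*r + 8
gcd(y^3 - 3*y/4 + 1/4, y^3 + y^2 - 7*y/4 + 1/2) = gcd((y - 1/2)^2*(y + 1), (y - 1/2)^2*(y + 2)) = y^2 - y + 1/4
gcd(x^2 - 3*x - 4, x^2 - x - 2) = x + 1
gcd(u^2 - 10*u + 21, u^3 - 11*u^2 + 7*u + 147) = u - 7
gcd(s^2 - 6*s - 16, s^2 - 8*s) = s - 8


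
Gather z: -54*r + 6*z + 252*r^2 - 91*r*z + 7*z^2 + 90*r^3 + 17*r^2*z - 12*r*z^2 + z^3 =90*r^3 + 252*r^2 - 54*r + z^3 + z^2*(7 - 12*r) + z*(17*r^2 - 91*r + 6)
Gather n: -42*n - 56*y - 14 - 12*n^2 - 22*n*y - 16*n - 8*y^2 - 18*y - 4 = -12*n^2 + n*(-22*y - 58) - 8*y^2 - 74*y - 18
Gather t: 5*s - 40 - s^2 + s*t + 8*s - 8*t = -s^2 + 13*s + t*(s - 8) - 40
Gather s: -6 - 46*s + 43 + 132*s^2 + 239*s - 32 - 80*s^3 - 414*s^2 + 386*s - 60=-80*s^3 - 282*s^2 + 579*s - 55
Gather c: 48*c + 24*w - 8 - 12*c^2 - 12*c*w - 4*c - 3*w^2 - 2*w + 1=-12*c^2 + c*(44 - 12*w) - 3*w^2 + 22*w - 7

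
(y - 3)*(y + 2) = y^2 - y - 6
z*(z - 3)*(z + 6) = z^3 + 3*z^2 - 18*z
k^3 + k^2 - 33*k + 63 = (k - 3)^2*(k + 7)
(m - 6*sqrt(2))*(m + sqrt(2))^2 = m^3 - 4*sqrt(2)*m^2 - 22*m - 12*sqrt(2)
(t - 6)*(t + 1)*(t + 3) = t^3 - 2*t^2 - 21*t - 18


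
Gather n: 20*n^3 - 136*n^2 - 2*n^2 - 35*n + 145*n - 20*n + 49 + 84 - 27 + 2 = 20*n^3 - 138*n^2 + 90*n + 108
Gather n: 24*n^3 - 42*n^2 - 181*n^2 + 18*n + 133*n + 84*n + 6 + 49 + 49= 24*n^3 - 223*n^2 + 235*n + 104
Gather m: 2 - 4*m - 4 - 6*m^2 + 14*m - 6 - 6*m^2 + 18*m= -12*m^2 + 28*m - 8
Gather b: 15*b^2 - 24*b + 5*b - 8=15*b^2 - 19*b - 8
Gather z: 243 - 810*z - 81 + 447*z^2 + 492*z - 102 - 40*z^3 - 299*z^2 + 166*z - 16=-40*z^3 + 148*z^2 - 152*z + 44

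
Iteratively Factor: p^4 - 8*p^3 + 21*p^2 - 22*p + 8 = (p - 4)*(p^3 - 4*p^2 + 5*p - 2) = (p - 4)*(p - 1)*(p^2 - 3*p + 2) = (p - 4)*(p - 2)*(p - 1)*(p - 1)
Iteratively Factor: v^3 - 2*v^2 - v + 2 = (v + 1)*(v^2 - 3*v + 2) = (v - 1)*(v + 1)*(v - 2)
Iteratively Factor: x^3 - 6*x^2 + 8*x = (x - 2)*(x^2 - 4*x) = (x - 4)*(x - 2)*(x)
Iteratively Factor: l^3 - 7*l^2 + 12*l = (l - 3)*(l^2 - 4*l) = (l - 4)*(l - 3)*(l)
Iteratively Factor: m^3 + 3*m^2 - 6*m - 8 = (m - 2)*(m^2 + 5*m + 4) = (m - 2)*(m + 1)*(m + 4)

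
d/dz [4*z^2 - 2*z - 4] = 8*z - 2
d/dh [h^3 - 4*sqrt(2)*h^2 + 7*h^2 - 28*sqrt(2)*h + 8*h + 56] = 3*h^2 - 8*sqrt(2)*h + 14*h - 28*sqrt(2) + 8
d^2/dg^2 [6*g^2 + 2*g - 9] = 12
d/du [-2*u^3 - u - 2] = -6*u^2 - 1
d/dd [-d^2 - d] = -2*d - 1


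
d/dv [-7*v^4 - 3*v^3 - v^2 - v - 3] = -28*v^3 - 9*v^2 - 2*v - 1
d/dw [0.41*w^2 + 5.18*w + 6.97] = 0.82*w + 5.18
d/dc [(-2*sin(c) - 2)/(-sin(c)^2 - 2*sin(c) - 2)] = -2*(sin(c) + 2)*sin(c)*cos(c)/(sin(c)^2 + 2*sin(c) + 2)^2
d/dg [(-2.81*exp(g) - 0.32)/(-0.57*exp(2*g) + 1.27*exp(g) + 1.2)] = (-(1.14*exp(g) - 1.27)*(2.81*exp(g) + 0.32) + 1.6017*exp(2*g) - 3.5687*exp(g) - 3.372)*exp(g)/(-0.57*exp(2*g) + 1.27*exp(g) + 1.2)^2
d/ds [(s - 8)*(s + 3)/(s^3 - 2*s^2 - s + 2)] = ((s - 8)*(s + 3)*(-3*s^2 + 4*s + 1) + (2*s - 5)*(s^3 - 2*s^2 - s + 2))/(s^3 - 2*s^2 - s + 2)^2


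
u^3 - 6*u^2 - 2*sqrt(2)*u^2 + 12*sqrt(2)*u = u*(u - 6)*(u - 2*sqrt(2))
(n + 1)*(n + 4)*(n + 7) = n^3 + 12*n^2 + 39*n + 28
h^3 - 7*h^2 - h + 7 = (h - 7)*(h - 1)*(h + 1)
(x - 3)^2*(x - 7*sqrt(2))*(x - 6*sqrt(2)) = x^4 - 13*sqrt(2)*x^3 - 6*x^3 + 93*x^2 + 78*sqrt(2)*x^2 - 504*x - 117*sqrt(2)*x + 756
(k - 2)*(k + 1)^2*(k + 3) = k^4 + 3*k^3 - 3*k^2 - 11*k - 6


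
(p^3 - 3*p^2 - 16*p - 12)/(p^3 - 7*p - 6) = (p - 6)/(p - 3)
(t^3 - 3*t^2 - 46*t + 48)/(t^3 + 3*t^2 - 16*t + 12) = (t - 8)/(t - 2)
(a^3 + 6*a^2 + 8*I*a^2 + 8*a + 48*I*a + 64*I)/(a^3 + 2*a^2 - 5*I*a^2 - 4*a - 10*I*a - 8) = (a^2 + a*(4 + 8*I) + 32*I)/(a^2 - 5*I*a - 4)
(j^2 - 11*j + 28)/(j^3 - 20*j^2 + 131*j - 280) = (j - 4)/(j^2 - 13*j + 40)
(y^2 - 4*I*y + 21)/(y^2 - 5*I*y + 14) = (y + 3*I)/(y + 2*I)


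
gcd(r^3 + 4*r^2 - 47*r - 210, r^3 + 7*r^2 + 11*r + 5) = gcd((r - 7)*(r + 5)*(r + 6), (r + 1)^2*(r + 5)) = r + 5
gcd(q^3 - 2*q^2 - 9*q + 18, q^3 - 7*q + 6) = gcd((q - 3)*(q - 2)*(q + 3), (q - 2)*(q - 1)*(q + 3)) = q^2 + q - 6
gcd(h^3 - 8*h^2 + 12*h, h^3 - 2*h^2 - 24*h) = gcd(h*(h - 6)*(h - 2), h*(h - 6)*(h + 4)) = h^2 - 6*h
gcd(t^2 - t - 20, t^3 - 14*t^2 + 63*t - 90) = t - 5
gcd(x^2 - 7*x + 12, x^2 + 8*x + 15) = 1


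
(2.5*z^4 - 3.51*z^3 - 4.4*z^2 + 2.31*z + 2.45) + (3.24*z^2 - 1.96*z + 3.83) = 2.5*z^4 - 3.51*z^3 - 1.16*z^2 + 0.35*z + 6.28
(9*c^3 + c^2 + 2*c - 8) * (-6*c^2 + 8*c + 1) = -54*c^5 + 66*c^4 + 5*c^3 + 65*c^2 - 62*c - 8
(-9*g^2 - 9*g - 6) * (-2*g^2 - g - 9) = 18*g^4 + 27*g^3 + 102*g^2 + 87*g + 54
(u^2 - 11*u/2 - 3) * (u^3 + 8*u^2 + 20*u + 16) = u^5 + 5*u^4/2 - 27*u^3 - 118*u^2 - 148*u - 48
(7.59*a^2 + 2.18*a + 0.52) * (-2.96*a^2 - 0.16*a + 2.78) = -22.4664*a^4 - 7.6672*a^3 + 19.2122*a^2 + 5.9772*a + 1.4456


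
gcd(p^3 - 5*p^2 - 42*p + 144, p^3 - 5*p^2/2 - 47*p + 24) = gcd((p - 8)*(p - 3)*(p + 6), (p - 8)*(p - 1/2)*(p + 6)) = p^2 - 2*p - 48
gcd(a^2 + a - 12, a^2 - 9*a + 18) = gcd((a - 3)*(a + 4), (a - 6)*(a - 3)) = a - 3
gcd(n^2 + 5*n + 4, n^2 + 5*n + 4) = n^2 + 5*n + 4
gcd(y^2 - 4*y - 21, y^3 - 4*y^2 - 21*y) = y^2 - 4*y - 21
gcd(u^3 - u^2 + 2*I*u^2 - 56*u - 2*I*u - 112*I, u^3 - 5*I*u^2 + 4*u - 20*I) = u + 2*I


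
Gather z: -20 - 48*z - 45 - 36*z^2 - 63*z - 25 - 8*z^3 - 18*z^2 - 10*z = -8*z^3 - 54*z^2 - 121*z - 90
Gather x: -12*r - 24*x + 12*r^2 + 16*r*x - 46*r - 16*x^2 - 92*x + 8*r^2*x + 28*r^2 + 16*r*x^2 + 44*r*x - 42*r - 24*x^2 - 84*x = 40*r^2 - 100*r + x^2*(16*r - 40) + x*(8*r^2 + 60*r - 200)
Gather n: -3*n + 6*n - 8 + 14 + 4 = 3*n + 10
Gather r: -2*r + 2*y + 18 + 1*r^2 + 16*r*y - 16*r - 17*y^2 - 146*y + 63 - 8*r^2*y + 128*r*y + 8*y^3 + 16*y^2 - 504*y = r^2*(1 - 8*y) + r*(144*y - 18) + 8*y^3 - y^2 - 648*y + 81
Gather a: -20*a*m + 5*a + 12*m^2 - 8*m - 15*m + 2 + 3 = a*(5 - 20*m) + 12*m^2 - 23*m + 5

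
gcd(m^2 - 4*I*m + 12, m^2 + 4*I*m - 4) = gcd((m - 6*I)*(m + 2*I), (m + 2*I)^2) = m + 2*I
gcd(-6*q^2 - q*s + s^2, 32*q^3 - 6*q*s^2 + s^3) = 2*q + s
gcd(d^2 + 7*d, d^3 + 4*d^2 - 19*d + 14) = d + 7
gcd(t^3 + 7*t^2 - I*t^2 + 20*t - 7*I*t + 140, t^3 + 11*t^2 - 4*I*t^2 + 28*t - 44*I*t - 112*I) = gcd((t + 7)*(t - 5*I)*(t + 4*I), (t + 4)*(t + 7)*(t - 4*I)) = t + 7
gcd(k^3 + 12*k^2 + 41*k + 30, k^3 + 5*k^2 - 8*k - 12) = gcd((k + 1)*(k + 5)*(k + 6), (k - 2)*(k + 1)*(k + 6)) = k^2 + 7*k + 6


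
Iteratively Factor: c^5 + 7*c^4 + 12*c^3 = (c)*(c^4 + 7*c^3 + 12*c^2) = c^2*(c^3 + 7*c^2 + 12*c) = c^3*(c^2 + 7*c + 12) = c^3*(c + 4)*(c + 3)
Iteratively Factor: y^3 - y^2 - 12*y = (y + 3)*(y^2 - 4*y) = (y - 4)*(y + 3)*(y)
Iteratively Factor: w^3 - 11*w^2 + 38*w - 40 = (w - 2)*(w^2 - 9*w + 20) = (w - 4)*(w - 2)*(w - 5)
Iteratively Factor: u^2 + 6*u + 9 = (u + 3)*(u + 3)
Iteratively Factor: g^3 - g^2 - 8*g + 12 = (g - 2)*(g^2 + g - 6) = (g - 2)^2*(g + 3)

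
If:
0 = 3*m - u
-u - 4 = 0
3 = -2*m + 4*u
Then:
No Solution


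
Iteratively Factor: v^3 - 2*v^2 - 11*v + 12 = (v - 1)*(v^2 - v - 12) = (v - 1)*(v + 3)*(v - 4)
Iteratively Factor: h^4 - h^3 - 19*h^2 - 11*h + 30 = (h + 2)*(h^3 - 3*h^2 - 13*h + 15) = (h + 2)*(h + 3)*(h^2 - 6*h + 5) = (h - 5)*(h + 2)*(h + 3)*(h - 1)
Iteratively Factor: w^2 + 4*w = (w + 4)*(w)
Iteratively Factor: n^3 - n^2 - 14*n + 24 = (n + 4)*(n^2 - 5*n + 6) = (n - 2)*(n + 4)*(n - 3)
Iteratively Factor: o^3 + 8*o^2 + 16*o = (o)*(o^2 + 8*o + 16) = o*(o + 4)*(o + 4)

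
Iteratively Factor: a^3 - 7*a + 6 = (a - 2)*(a^2 + 2*a - 3) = (a - 2)*(a - 1)*(a + 3)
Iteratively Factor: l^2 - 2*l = (l)*(l - 2)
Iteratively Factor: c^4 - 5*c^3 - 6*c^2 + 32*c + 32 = (c + 1)*(c^3 - 6*c^2 + 32) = (c - 4)*(c + 1)*(c^2 - 2*c - 8) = (c - 4)^2*(c + 1)*(c + 2)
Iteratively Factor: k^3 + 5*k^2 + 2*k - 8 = (k - 1)*(k^2 + 6*k + 8) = (k - 1)*(k + 2)*(k + 4)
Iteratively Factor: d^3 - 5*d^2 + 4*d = (d - 1)*(d^2 - 4*d) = d*(d - 1)*(d - 4)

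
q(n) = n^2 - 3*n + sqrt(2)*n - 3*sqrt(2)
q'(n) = 2*n - 3 + sqrt(2)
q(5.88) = 21.01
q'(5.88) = 10.17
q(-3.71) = 15.40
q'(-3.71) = -9.01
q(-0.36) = -3.54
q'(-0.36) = -2.31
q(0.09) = -4.38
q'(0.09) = -1.41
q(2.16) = -3.00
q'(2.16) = 2.73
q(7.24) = 36.69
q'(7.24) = 12.89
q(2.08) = -3.21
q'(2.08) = 2.57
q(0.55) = -4.81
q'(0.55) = -0.49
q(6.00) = 22.24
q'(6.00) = 10.41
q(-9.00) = 91.03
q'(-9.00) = -19.59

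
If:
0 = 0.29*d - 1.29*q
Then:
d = 4.44827586206897*q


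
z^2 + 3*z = z*(z + 3)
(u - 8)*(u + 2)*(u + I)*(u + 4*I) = u^4 - 6*u^3 + 5*I*u^3 - 20*u^2 - 30*I*u^2 + 24*u - 80*I*u + 64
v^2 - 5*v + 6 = (v - 3)*(v - 2)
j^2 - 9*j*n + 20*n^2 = (j - 5*n)*(j - 4*n)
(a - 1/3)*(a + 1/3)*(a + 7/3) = a^3 + 7*a^2/3 - a/9 - 7/27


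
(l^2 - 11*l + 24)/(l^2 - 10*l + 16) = (l - 3)/(l - 2)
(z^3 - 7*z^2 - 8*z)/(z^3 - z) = (z - 8)/(z - 1)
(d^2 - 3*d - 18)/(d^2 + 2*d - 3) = (d - 6)/(d - 1)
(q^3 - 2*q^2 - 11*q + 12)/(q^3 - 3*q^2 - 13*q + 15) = (q - 4)/(q - 5)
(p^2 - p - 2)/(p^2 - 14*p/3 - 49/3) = 3*(-p^2 + p + 2)/(-3*p^2 + 14*p + 49)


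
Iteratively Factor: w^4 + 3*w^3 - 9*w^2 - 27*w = (w + 3)*(w^3 - 9*w) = w*(w + 3)*(w^2 - 9) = w*(w + 3)^2*(w - 3)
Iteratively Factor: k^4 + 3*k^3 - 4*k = (k)*(k^3 + 3*k^2 - 4) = k*(k - 1)*(k^2 + 4*k + 4) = k*(k - 1)*(k + 2)*(k + 2)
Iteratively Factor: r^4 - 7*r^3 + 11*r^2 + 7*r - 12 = (r - 3)*(r^3 - 4*r^2 - r + 4) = (r - 3)*(r - 1)*(r^2 - 3*r - 4) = (r - 3)*(r - 1)*(r + 1)*(r - 4)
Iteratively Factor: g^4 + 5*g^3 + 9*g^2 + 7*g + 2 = (g + 1)*(g^3 + 4*g^2 + 5*g + 2) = (g + 1)^2*(g^2 + 3*g + 2) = (g + 1)^2*(g + 2)*(g + 1)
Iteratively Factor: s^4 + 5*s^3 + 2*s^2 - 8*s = (s - 1)*(s^3 + 6*s^2 + 8*s) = (s - 1)*(s + 2)*(s^2 + 4*s) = s*(s - 1)*(s + 2)*(s + 4)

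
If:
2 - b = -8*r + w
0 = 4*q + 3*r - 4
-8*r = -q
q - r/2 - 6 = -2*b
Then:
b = 18/7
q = 32/35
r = 4/35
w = 12/35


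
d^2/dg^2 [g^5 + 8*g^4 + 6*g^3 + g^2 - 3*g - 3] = 20*g^3 + 96*g^2 + 36*g + 2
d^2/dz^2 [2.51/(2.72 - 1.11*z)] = -6.185142/(1.11*z - 2.72)^3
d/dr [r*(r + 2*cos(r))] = -2*r*sin(r) + 2*r + 2*cos(r)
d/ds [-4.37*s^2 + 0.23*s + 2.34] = 0.23 - 8.74*s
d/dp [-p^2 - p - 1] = -2*p - 1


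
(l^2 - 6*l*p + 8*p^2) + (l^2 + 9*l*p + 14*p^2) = 2*l^2 + 3*l*p + 22*p^2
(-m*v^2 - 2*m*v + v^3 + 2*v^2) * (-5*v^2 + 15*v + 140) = 5*m*v^4 - 5*m*v^3 - 170*m*v^2 - 280*m*v - 5*v^5 + 5*v^4 + 170*v^3 + 280*v^2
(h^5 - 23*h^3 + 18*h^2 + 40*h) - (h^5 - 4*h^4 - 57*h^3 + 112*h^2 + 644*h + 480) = 4*h^4 + 34*h^3 - 94*h^2 - 604*h - 480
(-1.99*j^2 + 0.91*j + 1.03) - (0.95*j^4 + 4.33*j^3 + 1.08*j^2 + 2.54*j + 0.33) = -0.95*j^4 - 4.33*j^3 - 3.07*j^2 - 1.63*j + 0.7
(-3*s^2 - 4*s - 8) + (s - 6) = -3*s^2 - 3*s - 14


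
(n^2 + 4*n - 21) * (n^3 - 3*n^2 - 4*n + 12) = n^5 + n^4 - 37*n^3 + 59*n^2 + 132*n - 252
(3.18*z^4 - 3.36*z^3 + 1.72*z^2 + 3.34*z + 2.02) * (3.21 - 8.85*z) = -28.143*z^5 + 39.9438*z^4 - 26.0076*z^3 - 24.0378*z^2 - 7.1556*z + 6.4842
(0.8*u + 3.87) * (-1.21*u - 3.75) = -0.968*u^2 - 7.6827*u - 14.5125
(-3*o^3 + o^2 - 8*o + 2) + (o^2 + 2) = -3*o^3 + 2*o^2 - 8*o + 4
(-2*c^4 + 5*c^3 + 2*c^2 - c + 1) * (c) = -2*c^5 + 5*c^4 + 2*c^3 - c^2 + c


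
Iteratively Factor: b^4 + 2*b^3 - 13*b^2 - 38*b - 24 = (b + 3)*(b^3 - b^2 - 10*b - 8) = (b + 2)*(b + 3)*(b^2 - 3*b - 4) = (b + 1)*(b + 2)*(b + 3)*(b - 4)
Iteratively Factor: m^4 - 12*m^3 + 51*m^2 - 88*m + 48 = (m - 4)*(m^3 - 8*m^2 + 19*m - 12) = (m - 4)^2*(m^2 - 4*m + 3) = (m - 4)^2*(m - 1)*(m - 3)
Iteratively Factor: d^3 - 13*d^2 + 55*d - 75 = (d - 5)*(d^2 - 8*d + 15) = (d - 5)*(d - 3)*(d - 5)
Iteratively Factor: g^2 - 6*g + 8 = (g - 4)*(g - 2)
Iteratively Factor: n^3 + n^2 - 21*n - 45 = (n - 5)*(n^2 + 6*n + 9) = (n - 5)*(n + 3)*(n + 3)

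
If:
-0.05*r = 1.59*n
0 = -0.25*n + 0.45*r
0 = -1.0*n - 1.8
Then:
No Solution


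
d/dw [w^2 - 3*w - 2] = 2*w - 3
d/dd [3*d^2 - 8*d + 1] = 6*d - 8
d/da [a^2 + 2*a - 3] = 2*a + 2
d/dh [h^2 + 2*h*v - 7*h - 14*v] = 2*h + 2*v - 7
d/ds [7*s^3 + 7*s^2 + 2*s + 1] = 21*s^2 + 14*s + 2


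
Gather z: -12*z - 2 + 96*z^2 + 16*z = 96*z^2 + 4*z - 2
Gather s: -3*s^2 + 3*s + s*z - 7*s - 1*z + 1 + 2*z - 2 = -3*s^2 + s*(z - 4) + z - 1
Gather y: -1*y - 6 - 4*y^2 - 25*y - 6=-4*y^2 - 26*y - 12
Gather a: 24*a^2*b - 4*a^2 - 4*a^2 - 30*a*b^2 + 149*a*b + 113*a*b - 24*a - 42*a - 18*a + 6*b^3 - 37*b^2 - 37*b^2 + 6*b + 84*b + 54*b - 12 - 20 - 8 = a^2*(24*b - 8) + a*(-30*b^2 + 262*b - 84) + 6*b^3 - 74*b^2 + 144*b - 40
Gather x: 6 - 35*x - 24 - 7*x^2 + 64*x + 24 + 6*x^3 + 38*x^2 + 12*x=6*x^3 + 31*x^2 + 41*x + 6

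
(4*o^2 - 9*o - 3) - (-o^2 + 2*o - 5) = 5*o^2 - 11*o + 2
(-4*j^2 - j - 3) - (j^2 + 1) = -5*j^2 - j - 4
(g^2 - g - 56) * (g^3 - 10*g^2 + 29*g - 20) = g^5 - 11*g^4 - 17*g^3 + 511*g^2 - 1604*g + 1120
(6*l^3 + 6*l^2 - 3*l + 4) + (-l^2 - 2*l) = 6*l^3 + 5*l^2 - 5*l + 4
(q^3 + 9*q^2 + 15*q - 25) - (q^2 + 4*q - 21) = q^3 + 8*q^2 + 11*q - 4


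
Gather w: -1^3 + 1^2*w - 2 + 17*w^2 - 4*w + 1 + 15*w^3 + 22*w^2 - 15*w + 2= 15*w^3 + 39*w^2 - 18*w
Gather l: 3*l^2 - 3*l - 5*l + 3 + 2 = 3*l^2 - 8*l + 5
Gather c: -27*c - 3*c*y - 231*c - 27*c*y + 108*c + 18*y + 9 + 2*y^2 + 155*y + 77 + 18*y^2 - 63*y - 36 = c*(-30*y - 150) + 20*y^2 + 110*y + 50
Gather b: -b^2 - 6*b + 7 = -b^2 - 6*b + 7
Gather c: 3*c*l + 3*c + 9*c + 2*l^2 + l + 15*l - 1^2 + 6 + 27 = c*(3*l + 12) + 2*l^2 + 16*l + 32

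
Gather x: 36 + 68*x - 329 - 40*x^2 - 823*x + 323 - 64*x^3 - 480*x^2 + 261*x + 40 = -64*x^3 - 520*x^2 - 494*x + 70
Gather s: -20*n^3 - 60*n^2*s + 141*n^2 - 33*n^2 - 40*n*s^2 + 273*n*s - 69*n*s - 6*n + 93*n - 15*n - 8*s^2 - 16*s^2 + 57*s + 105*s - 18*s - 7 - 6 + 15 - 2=-20*n^3 + 108*n^2 + 72*n + s^2*(-40*n - 24) + s*(-60*n^2 + 204*n + 144)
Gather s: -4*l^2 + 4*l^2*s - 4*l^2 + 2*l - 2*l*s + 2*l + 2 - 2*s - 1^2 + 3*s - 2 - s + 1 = -8*l^2 + 4*l + s*(4*l^2 - 2*l)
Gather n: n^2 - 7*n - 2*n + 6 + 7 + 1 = n^2 - 9*n + 14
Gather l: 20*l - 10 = 20*l - 10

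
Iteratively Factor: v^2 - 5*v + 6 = (v - 2)*(v - 3)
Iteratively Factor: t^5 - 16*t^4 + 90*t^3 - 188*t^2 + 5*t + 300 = (t - 4)*(t^4 - 12*t^3 + 42*t^2 - 20*t - 75) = (t - 4)*(t + 1)*(t^3 - 13*t^2 + 55*t - 75) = (t - 5)*(t - 4)*(t + 1)*(t^2 - 8*t + 15) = (t - 5)^2*(t - 4)*(t + 1)*(t - 3)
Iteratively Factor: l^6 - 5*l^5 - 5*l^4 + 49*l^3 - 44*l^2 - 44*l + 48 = (l - 2)*(l^5 - 3*l^4 - 11*l^3 + 27*l^2 + 10*l - 24) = (l - 2)*(l + 3)*(l^4 - 6*l^3 + 7*l^2 + 6*l - 8) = (l - 2)^2*(l + 3)*(l^3 - 4*l^2 - l + 4) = (l - 2)^2*(l + 1)*(l + 3)*(l^2 - 5*l + 4) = (l - 4)*(l - 2)^2*(l + 1)*(l + 3)*(l - 1)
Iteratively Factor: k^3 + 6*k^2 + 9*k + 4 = (k + 1)*(k^2 + 5*k + 4) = (k + 1)*(k + 4)*(k + 1)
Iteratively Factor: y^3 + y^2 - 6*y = (y + 3)*(y^2 - 2*y) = y*(y + 3)*(y - 2)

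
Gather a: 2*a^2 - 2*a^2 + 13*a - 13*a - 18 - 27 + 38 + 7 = 0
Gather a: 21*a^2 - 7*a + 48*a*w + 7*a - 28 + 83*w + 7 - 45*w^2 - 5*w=21*a^2 + 48*a*w - 45*w^2 + 78*w - 21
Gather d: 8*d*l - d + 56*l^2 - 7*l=d*(8*l - 1) + 56*l^2 - 7*l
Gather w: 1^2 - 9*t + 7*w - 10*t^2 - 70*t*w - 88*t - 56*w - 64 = -10*t^2 - 97*t + w*(-70*t - 49) - 63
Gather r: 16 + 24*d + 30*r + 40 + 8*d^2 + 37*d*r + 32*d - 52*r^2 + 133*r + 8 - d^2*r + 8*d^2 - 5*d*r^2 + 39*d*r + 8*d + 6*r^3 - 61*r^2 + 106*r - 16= 16*d^2 + 64*d + 6*r^3 + r^2*(-5*d - 113) + r*(-d^2 + 76*d + 269) + 48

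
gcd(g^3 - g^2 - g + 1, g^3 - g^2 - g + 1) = g^3 - g^2 - g + 1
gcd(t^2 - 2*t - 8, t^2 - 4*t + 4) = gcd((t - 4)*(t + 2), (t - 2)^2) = 1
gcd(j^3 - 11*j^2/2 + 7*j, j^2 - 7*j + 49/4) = j - 7/2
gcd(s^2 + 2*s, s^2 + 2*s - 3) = 1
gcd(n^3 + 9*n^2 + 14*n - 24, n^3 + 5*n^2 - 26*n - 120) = n^2 + 10*n + 24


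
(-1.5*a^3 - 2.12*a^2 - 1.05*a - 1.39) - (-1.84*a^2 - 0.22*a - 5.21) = -1.5*a^3 - 0.28*a^2 - 0.83*a + 3.82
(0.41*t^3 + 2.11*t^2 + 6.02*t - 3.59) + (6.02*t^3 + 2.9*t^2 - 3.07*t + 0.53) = 6.43*t^3 + 5.01*t^2 + 2.95*t - 3.06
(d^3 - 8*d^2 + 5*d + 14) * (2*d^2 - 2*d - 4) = 2*d^5 - 18*d^4 + 22*d^3 + 50*d^2 - 48*d - 56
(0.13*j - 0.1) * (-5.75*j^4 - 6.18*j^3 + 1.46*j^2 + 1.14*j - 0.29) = -0.7475*j^5 - 0.2284*j^4 + 0.8078*j^3 + 0.00220000000000001*j^2 - 0.1517*j + 0.029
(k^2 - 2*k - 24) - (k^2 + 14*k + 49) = -16*k - 73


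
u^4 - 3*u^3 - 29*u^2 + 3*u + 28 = (u - 7)*(u - 1)*(u + 1)*(u + 4)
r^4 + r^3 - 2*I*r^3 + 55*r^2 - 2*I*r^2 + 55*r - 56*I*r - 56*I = (r + 1)*(r - 8*I)*(r - I)*(r + 7*I)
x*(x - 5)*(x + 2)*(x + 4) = x^4 + x^3 - 22*x^2 - 40*x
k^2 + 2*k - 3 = (k - 1)*(k + 3)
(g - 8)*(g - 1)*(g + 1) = g^3 - 8*g^2 - g + 8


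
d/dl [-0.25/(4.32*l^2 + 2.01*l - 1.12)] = (2.16*l + 0.5025)/(4.32*l^2 + 2.01*l - 1.12)^2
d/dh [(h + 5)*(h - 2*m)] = 2*h - 2*m + 5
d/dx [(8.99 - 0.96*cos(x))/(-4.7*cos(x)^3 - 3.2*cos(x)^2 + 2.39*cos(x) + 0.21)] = (9.024*cos(x)^3 - 123.687*cos(x)^2 - 57.536*cos(x) + 21.6877)*sin(x)/(22.09*cos(x)^6 + 30.08*cos(x)^5 - 12.226*cos(x)^4 - 17.27*cos(x)^3 + 4.3681*cos(x)^2 + 1.0038*cos(x) + 0.0441)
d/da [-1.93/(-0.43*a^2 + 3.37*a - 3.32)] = (6.5041 - 1.6598*a)/(0.43*a^2 - 3.37*a + 3.32)^2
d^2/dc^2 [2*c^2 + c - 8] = 4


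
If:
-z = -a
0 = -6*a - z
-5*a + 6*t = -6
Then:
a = 0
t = -1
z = 0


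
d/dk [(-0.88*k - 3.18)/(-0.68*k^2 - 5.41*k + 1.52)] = (0.5984*k^2 + 4.7608*k - (0.88*k + 3.18)*(1.36*k + 5.41) - 1.3376)/(0.68*k^2 + 5.41*k - 1.52)^2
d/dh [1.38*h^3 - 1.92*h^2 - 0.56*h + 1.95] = 4.14*h^2 - 3.84*h - 0.56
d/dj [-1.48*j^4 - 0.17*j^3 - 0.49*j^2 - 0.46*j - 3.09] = -5.92*j^3 - 0.51*j^2 - 0.98*j - 0.46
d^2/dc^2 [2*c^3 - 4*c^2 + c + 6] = 12*c - 8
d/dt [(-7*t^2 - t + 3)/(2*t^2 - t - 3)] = 3*(3*t^2 + 10*t + 2)/(4*t^4 - 4*t^3 - 11*t^2 + 6*t + 9)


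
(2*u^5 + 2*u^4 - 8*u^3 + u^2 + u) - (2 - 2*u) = 2*u^5 + 2*u^4 - 8*u^3 + u^2 + 3*u - 2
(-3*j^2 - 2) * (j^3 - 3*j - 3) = -3*j^5 + 7*j^3 + 9*j^2 + 6*j + 6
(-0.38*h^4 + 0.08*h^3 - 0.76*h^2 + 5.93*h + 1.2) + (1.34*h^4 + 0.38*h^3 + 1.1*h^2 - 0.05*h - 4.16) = 0.96*h^4 + 0.46*h^3 + 0.34*h^2 + 5.88*h - 2.96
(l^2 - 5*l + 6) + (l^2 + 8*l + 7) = 2*l^2 + 3*l + 13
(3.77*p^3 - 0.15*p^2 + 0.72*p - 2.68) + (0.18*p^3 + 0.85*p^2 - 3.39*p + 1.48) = 3.95*p^3 + 0.7*p^2 - 2.67*p - 1.2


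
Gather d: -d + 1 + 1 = 2 - d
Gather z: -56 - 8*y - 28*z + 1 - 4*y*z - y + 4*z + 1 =-9*y + z*(-4*y - 24) - 54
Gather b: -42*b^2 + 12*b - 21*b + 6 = -42*b^2 - 9*b + 6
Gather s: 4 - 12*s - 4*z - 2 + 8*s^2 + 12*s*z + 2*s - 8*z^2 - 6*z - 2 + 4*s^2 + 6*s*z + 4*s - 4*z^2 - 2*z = 12*s^2 + s*(18*z - 6) - 12*z^2 - 12*z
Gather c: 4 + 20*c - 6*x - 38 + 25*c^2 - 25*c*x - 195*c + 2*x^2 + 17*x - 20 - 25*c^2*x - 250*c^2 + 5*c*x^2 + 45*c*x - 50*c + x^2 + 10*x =c^2*(-25*x - 225) + c*(5*x^2 + 20*x - 225) + 3*x^2 + 21*x - 54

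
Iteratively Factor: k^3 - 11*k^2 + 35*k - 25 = (k - 5)*(k^2 - 6*k + 5) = (k - 5)^2*(k - 1)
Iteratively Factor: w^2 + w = (w)*(w + 1)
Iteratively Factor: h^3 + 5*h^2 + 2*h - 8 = (h + 4)*(h^2 + h - 2) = (h + 2)*(h + 4)*(h - 1)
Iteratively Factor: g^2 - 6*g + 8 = (g - 4)*(g - 2)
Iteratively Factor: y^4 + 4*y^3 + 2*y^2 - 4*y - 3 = (y + 3)*(y^3 + y^2 - y - 1) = (y - 1)*(y + 3)*(y^2 + 2*y + 1) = (y - 1)*(y + 1)*(y + 3)*(y + 1)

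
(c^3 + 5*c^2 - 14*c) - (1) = c^3 + 5*c^2 - 14*c - 1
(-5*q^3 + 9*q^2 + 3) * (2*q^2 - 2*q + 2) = -10*q^5 + 28*q^4 - 28*q^3 + 24*q^2 - 6*q + 6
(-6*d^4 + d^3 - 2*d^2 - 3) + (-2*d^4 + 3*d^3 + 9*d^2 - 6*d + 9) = -8*d^4 + 4*d^3 + 7*d^2 - 6*d + 6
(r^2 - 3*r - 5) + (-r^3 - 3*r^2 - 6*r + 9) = -r^3 - 2*r^2 - 9*r + 4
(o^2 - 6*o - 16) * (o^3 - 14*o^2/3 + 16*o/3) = o^5 - 32*o^4/3 + 52*o^3/3 + 128*o^2/3 - 256*o/3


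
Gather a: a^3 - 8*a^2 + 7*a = a^3 - 8*a^2 + 7*a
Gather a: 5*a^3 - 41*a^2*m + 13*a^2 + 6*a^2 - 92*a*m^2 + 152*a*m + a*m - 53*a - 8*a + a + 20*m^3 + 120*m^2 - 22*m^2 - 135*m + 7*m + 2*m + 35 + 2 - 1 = 5*a^3 + a^2*(19 - 41*m) + a*(-92*m^2 + 153*m - 60) + 20*m^3 + 98*m^2 - 126*m + 36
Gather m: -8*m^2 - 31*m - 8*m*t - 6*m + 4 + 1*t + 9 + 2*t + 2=-8*m^2 + m*(-8*t - 37) + 3*t + 15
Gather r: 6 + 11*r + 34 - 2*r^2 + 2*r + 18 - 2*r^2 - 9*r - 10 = -4*r^2 + 4*r + 48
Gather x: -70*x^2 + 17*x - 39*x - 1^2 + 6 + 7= -70*x^2 - 22*x + 12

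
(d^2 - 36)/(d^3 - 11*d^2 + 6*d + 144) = (d + 6)/(d^2 - 5*d - 24)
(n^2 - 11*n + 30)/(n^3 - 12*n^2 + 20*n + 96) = (n - 5)/(n^2 - 6*n - 16)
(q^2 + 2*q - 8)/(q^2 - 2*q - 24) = (q - 2)/(q - 6)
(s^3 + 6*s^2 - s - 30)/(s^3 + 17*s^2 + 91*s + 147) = (s^2 + 3*s - 10)/(s^2 + 14*s + 49)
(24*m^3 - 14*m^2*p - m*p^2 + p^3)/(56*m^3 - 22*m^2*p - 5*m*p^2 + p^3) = (-3*m + p)/(-7*m + p)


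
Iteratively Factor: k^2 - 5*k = (k)*(k - 5)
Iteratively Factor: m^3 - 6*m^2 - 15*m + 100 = (m - 5)*(m^2 - m - 20) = (m - 5)*(m + 4)*(m - 5)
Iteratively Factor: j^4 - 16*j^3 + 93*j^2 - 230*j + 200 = (j - 2)*(j^3 - 14*j^2 + 65*j - 100) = (j - 4)*(j - 2)*(j^2 - 10*j + 25) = (j - 5)*(j - 4)*(j - 2)*(j - 5)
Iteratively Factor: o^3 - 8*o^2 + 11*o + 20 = (o - 5)*(o^2 - 3*o - 4) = (o - 5)*(o + 1)*(o - 4)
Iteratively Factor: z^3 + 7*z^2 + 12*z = (z)*(z^2 + 7*z + 12) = z*(z + 4)*(z + 3)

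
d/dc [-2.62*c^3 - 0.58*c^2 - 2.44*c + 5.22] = -7.86*c^2 - 1.16*c - 2.44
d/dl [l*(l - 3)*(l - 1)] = 3*l^2 - 8*l + 3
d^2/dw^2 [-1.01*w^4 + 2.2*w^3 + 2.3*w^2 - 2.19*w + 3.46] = -12.12*w^2 + 13.2*w + 4.6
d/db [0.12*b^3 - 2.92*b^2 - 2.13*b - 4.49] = 0.36*b^2 - 5.84*b - 2.13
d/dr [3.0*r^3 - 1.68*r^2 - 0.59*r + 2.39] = 9.0*r^2 - 3.36*r - 0.59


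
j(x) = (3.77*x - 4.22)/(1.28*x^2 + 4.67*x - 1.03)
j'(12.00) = -0.01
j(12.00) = 0.17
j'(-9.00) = -0.13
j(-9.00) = -0.63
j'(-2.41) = -1.63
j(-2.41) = 2.74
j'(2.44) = 0.04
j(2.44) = 0.28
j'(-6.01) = -0.76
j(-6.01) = -1.57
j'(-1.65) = -0.55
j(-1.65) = 1.99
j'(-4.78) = -4.21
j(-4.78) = -3.77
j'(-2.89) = -3.79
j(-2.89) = 3.94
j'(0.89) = 1.26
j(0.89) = -0.21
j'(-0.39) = 1.54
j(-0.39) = 2.14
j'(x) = (-2.56*x - 4.67)*(3.77*x - 4.22)/(1.28*x^2 + 4.67*x - 1.03)^2 + 3.77/(1.28*x^2 + 4.67*x - 1.03) = (-4.8256*x^2 + 10.8032*x + 15.8243)/(1.6384*x^4 + 11.9552*x^3 + 19.1721*x^2 - 9.6202*x + 1.0609)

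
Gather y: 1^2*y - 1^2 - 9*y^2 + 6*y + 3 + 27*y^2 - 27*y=18*y^2 - 20*y + 2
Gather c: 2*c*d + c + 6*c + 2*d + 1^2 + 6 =c*(2*d + 7) + 2*d + 7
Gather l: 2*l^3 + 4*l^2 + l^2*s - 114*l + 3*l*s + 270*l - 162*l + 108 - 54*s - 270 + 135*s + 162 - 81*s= 2*l^3 + l^2*(s + 4) + l*(3*s - 6)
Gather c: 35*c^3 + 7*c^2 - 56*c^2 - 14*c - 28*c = 35*c^3 - 49*c^2 - 42*c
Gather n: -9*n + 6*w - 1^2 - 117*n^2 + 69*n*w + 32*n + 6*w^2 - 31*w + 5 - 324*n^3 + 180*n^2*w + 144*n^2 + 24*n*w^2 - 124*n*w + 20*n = -324*n^3 + n^2*(180*w + 27) + n*(24*w^2 - 55*w + 43) + 6*w^2 - 25*w + 4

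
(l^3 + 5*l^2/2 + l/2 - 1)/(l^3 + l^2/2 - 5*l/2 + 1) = (l + 1)/(l - 1)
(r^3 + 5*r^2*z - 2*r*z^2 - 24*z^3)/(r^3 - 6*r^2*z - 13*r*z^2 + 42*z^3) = (-r - 4*z)/(-r + 7*z)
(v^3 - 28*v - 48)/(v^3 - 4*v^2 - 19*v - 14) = (v^2 - 2*v - 24)/(v^2 - 6*v - 7)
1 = 1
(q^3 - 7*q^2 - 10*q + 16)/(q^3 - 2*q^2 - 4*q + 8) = (q^2 - 9*q + 8)/(q^2 - 4*q + 4)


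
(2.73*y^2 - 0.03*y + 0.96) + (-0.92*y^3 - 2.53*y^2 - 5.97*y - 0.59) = -0.92*y^3 + 0.2*y^2 - 6.0*y + 0.37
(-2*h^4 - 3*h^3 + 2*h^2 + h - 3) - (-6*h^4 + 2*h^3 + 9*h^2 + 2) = 4*h^4 - 5*h^3 - 7*h^2 + h - 5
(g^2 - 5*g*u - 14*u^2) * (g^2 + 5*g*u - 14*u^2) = g^4 - 53*g^2*u^2 + 196*u^4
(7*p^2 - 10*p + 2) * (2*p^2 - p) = 14*p^4 - 27*p^3 + 14*p^2 - 2*p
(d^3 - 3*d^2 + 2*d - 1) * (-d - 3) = -d^4 + 7*d^2 - 5*d + 3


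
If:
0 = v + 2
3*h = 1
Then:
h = 1/3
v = -2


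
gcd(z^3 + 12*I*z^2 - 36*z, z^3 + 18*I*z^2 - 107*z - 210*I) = z + 6*I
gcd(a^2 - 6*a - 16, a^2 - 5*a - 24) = a - 8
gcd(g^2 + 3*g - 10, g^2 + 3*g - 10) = g^2 + 3*g - 10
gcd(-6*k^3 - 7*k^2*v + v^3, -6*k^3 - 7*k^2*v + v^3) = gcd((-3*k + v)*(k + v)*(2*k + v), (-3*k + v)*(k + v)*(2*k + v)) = -6*k^3 - 7*k^2*v + v^3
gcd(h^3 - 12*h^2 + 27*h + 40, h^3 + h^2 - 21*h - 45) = h - 5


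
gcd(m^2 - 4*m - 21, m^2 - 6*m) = 1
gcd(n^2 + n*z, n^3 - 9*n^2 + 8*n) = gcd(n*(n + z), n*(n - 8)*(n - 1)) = n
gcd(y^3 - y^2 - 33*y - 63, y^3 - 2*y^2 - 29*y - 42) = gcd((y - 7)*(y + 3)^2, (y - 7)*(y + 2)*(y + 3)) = y^2 - 4*y - 21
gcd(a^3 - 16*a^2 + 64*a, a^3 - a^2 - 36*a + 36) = 1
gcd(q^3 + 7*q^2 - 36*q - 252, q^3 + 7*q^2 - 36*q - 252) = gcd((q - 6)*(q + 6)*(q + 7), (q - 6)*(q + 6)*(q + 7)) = q^3 + 7*q^2 - 36*q - 252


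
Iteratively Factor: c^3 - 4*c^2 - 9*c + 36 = (c - 4)*(c^2 - 9) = (c - 4)*(c - 3)*(c + 3)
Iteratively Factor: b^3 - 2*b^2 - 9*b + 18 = (b - 2)*(b^2 - 9) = (b - 3)*(b - 2)*(b + 3)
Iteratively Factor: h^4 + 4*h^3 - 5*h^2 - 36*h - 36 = (h - 3)*(h^3 + 7*h^2 + 16*h + 12) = (h - 3)*(h + 3)*(h^2 + 4*h + 4) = (h - 3)*(h + 2)*(h + 3)*(h + 2)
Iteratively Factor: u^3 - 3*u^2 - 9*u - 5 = (u - 5)*(u^2 + 2*u + 1) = (u - 5)*(u + 1)*(u + 1)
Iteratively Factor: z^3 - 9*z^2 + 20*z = (z)*(z^2 - 9*z + 20) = z*(z - 4)*(z - 5)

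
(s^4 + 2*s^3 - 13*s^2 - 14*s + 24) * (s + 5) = s^5 + 7*s^4 - 3*s^3 - 79*s^2 - 46*s + 120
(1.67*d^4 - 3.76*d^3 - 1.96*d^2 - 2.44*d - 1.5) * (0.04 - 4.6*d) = -7.682*d^5 + 17.3628*d^4 + 8.8656*d^3 + 11.1456*d^2 + 6.8024*d - 0.06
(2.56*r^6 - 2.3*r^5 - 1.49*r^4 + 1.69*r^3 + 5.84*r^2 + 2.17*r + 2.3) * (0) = 0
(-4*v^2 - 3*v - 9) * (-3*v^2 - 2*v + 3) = 12*v^4 + 17*v^3 + 21*v^2 + 9*v - 27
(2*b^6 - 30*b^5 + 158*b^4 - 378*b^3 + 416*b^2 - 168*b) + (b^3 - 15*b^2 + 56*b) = 2*b^6 - 30*b^5 + 158*b^4 - 377*b^3 + 401*b^2 - 112*b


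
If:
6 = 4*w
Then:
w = 3/2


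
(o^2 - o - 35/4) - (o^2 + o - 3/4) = -2*o - 8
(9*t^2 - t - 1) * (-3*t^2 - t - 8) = -27*t^4 - 6*t^3 - 68*t^2 + 9*t + 8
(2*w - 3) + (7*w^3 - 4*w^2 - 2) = 7*w^3 - 4*w^2 + 2*w - 5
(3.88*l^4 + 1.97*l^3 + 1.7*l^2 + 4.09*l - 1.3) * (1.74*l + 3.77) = 6.7512*l^5 + 18.0554*l^4 + 10.3849*l^3 + 13.5256*l^2 + 13.1573*l - 4.901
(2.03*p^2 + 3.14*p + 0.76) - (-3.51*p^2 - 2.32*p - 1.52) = 5.54*p^2 + 5.46*p + 2.28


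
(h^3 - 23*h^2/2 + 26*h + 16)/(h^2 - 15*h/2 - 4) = h - 4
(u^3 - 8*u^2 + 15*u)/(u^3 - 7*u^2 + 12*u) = (u - 5)/(u - 4)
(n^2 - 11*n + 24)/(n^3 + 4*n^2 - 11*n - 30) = (n - 8)/(n^2 + 7*n + 10)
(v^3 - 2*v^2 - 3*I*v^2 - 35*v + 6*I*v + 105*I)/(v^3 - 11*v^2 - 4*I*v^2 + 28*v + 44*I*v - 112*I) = (v^2 + v*(5 - 3*I) - 15*I)/(v^2 - 4*v*(1 + I) + 16*I)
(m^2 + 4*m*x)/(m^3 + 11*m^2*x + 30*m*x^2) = (m + 4*x)/(m^2 + 11*m*x + 30*x^2)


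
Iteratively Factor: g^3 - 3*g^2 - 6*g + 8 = (g + 2)*(g^2 - 5*g + 4) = (g - 4)*(g + 2)*(g - 1)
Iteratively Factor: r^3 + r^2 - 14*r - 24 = (r - 4)*(r^2 + 5*r + 6) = (r - 4)*(r + 2)*(r + 3)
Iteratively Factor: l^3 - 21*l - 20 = (l - 5)*(l^2 + 5*l + 4) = (l - 5)*(l + 4)*(l + 1)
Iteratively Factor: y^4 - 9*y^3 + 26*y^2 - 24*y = (y)*(y^3 - 9*y^2 + 26*y - 24) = y*(y - 2)*(y^2 - 7*y + 12) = y*(y - 3)*(y - 2)*(y - 4)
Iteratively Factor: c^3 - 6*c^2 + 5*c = (c - 5)*(c^2 - c) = c*(c - 5)*(c - 1)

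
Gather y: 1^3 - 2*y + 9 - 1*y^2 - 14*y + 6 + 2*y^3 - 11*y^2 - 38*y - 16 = 2*y^3 - 12*y^2 - 54*y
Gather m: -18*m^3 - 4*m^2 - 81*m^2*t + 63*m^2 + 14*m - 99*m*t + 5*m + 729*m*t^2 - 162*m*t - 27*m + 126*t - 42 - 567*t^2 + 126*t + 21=-18*m^3 + m^2*(59 - 81*t) + m*(729*t^2 - 261*t - 8) - 567*t^2 + 252*t - 21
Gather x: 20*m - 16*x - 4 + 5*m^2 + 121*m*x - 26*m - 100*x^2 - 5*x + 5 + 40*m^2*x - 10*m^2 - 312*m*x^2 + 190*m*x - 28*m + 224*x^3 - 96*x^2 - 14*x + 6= -5*m^2 - 34*m + 224*x^3 + x^2*(-312*m - 196) + x*(40*m^2 + 311*m - 35) + 7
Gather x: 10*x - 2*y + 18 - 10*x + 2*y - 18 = 0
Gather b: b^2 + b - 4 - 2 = b^2 + b - 6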